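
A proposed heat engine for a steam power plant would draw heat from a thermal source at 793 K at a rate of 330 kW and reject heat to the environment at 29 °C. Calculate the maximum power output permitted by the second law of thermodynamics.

Ẇ_max ≈ 204 kW

T_C = 29 °C → 29 + 273.15 = 302.15 K.
No engine can exceed the Carnot limit: η_max = 1 − T_C/T_H = 1 − 302.15/793.00 = 0.6190.
W_max = η_max · Q_H = 0.6190 × 330 = 204 kW.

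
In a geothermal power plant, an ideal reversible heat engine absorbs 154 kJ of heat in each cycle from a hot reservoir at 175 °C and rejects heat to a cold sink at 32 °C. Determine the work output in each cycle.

W ≈ 49.1 kJ

T_H = 175 °C → 175 + 273.15 = 448.15 K.
T_C = 32 °C → 32 + 273.15 = 305.15 K.
Carnot efficiency: η = 1 − T_C/T_H = 1 − 305.15/448.15 = 0.3191.
W = η·Q_H = 0.3191 × 154 = 49.1 kJ.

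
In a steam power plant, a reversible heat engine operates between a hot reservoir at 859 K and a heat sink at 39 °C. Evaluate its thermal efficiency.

T_C = 39 °C → 39 + 273.15 = 312.15 K.
For a reversible engine, η = 1 − T_C/T_H = 1 − 312.15/859.00 = 0.6366.

η ≈ 0.6366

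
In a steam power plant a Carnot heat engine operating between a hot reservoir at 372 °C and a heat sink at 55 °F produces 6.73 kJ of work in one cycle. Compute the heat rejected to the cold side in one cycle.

T_H = 372 °C → 372 + 273.15 = 645.15 K.
T_C = 55 °F → (55 − 32) × 5/9 = 12.78 °C = 285.93 K.
The Carnot efficiency is η = 1 − T_C/T_H = 1 − 285.93/645.15 = 0.5568.
Since Q_C/Q_H = T_C/T_H and Q_H = W/η, Q_C = W·T_C/(T_H − T_C) = 6.73 × 285.93/359.22 = 5.36 kJ.

Q_C ≈ 5.36 kJ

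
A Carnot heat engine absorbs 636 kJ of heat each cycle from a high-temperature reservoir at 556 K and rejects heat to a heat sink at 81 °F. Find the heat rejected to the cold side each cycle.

T_C = 81 °F → (81 − 32) × 5/9 = 27.22 °C = 300.37 K.
The Carnot efficiency is η = 1 − T_C/T_H = 1 − 300.37/556.00 = 0.4598.
For a reversible cycle Q_C/Q_H = T_C/T_H, so Q_C = 636 × 300.37/556.00 = 344 kJ.

Q_C ≈ 344 kJ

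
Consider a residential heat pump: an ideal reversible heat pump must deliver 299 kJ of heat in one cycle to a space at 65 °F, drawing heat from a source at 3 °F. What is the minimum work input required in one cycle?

W_in ≈ 35.3 kJ

T_H = 65 °F → (65 − 32) × 5/9 = 18.33 °C = 291.48 K.
T_C = 3 °F → (3 − 32) × 5/9 = -16.11 °C = 257.04 K.
Reversible heating COP: COP_HP = T_H/(T_H − T_C) = 291.48/34.44 = 8.4624.
W = Q_H/COP_HP = 299/8.4624 = 35.3 kJ.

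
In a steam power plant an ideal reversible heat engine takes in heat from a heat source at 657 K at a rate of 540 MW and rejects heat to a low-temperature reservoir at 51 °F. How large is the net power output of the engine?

Ẇ ≈ 306.8 MW

T_C = 51 °F → (51 − 32) × 5/9 = 10.56 °C = 283.71 K.
Since the cycle is reversible, η = 1 − T_C/T_H = 1 − 283.71/657.00 = 0.5682.
W = η·Q_H = 0.5682 × 540 = 306.8 MW.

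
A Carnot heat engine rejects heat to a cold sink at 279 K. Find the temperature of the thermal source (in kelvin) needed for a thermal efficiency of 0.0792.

T_H ≈ 303 K

From η = 1 − T_C/T_H, solving for T_H gives T_H = T_C/(1 − η) = 279.00/(1 − 0.0792) = 303 K.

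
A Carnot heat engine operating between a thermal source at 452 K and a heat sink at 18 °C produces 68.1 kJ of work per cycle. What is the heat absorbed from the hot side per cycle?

Q_H ≈ 191 kJ

T_C = 18 °C → 18 + 273.15 = 291.15 K.
The Carnot efficiency is η = 1 − T_C/T_H = 1 − 291.15/452.00 = 0.3559.
Q_H = W/η = 68.1/0.3559 = 191 kJ.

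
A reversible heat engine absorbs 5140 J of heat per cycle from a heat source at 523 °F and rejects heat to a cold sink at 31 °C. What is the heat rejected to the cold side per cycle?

Q_C ≈ 2864 J

T_H = 523 °F → (523 − 32) × 5/9 = 272.78 °C = 545.93 K.
T_C = 31 °C → 31 + 273.15 = 304.15 K.
η_rev = 1 − T_C/T_H = 1 − 304.15/545.93 = 0.4429.
For a reversible cycle Q_C/Q_H = T_C/T_H, so Q_C = 5140 × 304.15/545.93 = 2864 J.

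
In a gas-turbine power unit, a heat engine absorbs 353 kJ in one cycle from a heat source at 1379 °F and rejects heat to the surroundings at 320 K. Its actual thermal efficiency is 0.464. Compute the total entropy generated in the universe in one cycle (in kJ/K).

T_H = 1379 °F → (1379 − 32) × 5/9 = 748.33 °C = 1021.48 K.
W = η·Q_H = 0.464 × 353 = 163.8 kJ, so Q_C = Q_H − W = 189.2 kJ.
Reservoir entropy changes: ΔS_H = −Q_H/T_H = −353/1021.48 = -0.3456 kJ/K and ΔS_C = +Q_C/T_C = 189.2/320.00 = 0.5913 kJ/K.
ΔS_univ = −Q_H/T_H + Q_C/T_C = 0.246 kJ/K (> 0, since η = 0.464 < η_Carnot = 0.687).

ΔS_univ ≈ 0.246 kJ/K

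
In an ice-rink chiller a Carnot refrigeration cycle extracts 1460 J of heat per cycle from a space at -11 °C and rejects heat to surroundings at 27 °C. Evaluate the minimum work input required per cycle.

W_in ≈ 212 J

T_H = 27 °C → 27 + 273.15 = 300.15 K.
T_C = -11 °C → -11 + 273.15 = 262.15 K.
Carnot COP: COP_R = T_C/(T_H − T_C) = 262.15/38.00 = 6.8987.
W = Q_C/COP_R = 1460/6.8987 = 212 J.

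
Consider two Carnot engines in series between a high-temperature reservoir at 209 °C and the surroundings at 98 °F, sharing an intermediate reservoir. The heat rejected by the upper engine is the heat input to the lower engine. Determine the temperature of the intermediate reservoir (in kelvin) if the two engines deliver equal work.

T_m ≈ 396 K

T_H = 209 °C → 209 + 273.15 = 482.15 K.
T_C = 98 °F → (98 − 32) × 5/9 = 36.67 °C = 309.82 K.
For reversible stages Q_m = Q_H·(T_m/T_H). Setting W₁ = Q_H(1 − T_m/T_H) equal to W₂ = Q_m(1 − T_C/T_m) = Q_H·(T_m − T_C)/T_H gives T_H − T_m = T_m − T_C, so T_m = (T_H + T_C)/2 = (482.15 + 309.82)/2 = 396 K.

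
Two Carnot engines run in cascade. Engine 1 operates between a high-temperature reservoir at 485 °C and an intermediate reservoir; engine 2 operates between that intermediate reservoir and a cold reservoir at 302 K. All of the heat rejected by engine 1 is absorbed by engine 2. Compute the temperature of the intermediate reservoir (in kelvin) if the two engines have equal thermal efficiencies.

T_m ≈ 478 K

T_H = 485 °C → 485 + 273.15 = 758.15 K.
Equal efficiencies require 1 − T_m/T_H = 1 − T_C/T_m, i.e. T_m/T_H = T_C/T_m, so T_m = √(T_H·T_C) = √(758.15 × 302.00) = 478 K.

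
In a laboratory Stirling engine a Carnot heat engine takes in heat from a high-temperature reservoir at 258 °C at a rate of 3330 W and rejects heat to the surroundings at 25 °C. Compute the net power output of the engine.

Ẇ ≈ 1460 W

T_H = 258 °C → 258 + 273.15 = 531.15 K.
T_C = 25 °C → 25 + 273.15 = 298.15 K.
Since the cycle is reversible, η = 1 − T_C/T_H = 1 − 298.15/531.15 = 0.4387.
W = η·Q_H = 0.4387 × 3330 = 1460 W.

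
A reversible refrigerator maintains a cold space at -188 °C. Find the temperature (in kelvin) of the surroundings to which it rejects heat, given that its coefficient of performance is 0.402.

T_C = -188 °C → -188 + 273.15 = 85.15 K.
COP_R = T_C/(T_H − T_C) ⇒ T_H = T_C·(1 + 1/COP_R) = 85.15 × (1 + 1/0.402) = 297 K.

T_H ≈ 297 K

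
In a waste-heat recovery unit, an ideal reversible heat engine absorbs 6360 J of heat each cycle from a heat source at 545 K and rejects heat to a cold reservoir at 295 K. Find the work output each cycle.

Since the cycle is reversible, η = 1 − T_C/T_H = 1 − 295.00/545.00 = 0.4587.
W = η·Q_H = 0.4587 × 6360 = 2920 J.

W ≈ 2920 J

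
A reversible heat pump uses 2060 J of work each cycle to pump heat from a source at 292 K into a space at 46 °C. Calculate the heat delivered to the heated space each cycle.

T_H = 46 °C → 46 + 273.15 = 319.15 K.
For a reversible heat pump, COP_HP = T_H/(T_H − T_C) = 319.15/27.15 = 11.7551.
Q_H = COP_HP · W = 11.7551 × 2060 = 24220 J.

Q_H ≈ 24220 J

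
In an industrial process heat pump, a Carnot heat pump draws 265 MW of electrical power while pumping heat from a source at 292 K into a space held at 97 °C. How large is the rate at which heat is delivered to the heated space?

T_H = 97 °C → 97 + 273.15 = 370.15 K.
COP_HP = T_H/(T_H − T_C) = 370.15/78.15 = 4.7364.
Q_H = COP_HP · W = 4.7364 × 265 = 1260 MW.

Q̇_H ≈ 1260 MW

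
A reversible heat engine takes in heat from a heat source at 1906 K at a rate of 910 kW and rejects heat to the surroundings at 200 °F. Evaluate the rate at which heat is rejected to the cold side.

Q̇_C ≈ 175.0 kW

T_C = 200 °F → (200 − 32) × 5/9 = 93.33 °C = 366.48 K.
The Carnot efficiency is η = 1 − T_C/T_H = 1 − 366.48/1906.00 = 0.8077.
For a reversible cycle Q_C/Q_H = T_C/T_H, so Q_C = 910 × 366.48/1906.00 = 175.0 kW.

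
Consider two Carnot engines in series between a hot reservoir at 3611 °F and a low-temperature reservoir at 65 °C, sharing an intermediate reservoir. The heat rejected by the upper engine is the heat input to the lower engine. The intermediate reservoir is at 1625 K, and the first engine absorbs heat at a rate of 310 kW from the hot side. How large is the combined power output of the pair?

Ẇ_total ≈ 264 kW

T_H = 3611 °F → (3611 − 32) × 5/9 = 1988.33 °C = 2261.48 K.
T_C = 65 °C → 65 + 273.15 = 338.15 K.
Two reversible stages in series are equivalent to a single Carnot engine between T_H and T_C, so η_total = 1 − T_C/T_H = 1 − 338.15/2261.48 = 0.8505.
W_total = η_total · Q_H = 0.8505 × 310 = 264 kW.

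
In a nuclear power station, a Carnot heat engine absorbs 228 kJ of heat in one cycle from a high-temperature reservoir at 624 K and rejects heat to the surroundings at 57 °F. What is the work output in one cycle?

W ≈ 123.1 kJ

T_C = 57 °F → (57 − 32) × 5/9 = 13.89 °C = 287.04 K.
For a reversible engine, η = 1 − T_C/T_H = 1 − 287.04/624.00 = 0.5400.
W = η·Q_H = 0.5400 × 228 = 123.1 kJ.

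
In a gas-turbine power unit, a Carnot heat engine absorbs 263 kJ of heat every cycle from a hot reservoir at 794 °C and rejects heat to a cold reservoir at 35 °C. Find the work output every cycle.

T_H = 794 °C → 794 + 273.15 = 1067.15 K.
T_C = 35 °C → 35 + 273.15 = 308.15 K.
The Carnot efficiency is η = 1 − T_C/T_H = 1 − 308.15/1067.15 = 0.7112.
W = η·Q_H = 0.7112 × 263 = 187 kJ.

W ≈ 187 kJ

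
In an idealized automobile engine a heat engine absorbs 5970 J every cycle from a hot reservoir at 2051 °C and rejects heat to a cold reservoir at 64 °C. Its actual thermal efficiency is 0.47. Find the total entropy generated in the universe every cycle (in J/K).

T_H = 2051 °C → 2051 + 273.15 = 2324.15 K.
T_C = 64 °C → 64 + 273.15 = 337.15 K.
W = η·Q_H = 0.47 × 5970 = 2806 J, so Q_C = Q_H − W = 3164 J.
Reservoir entropy changes: ΔS_H = −Q_H/T_H = −5970/2324.15 = -2.569 J/K and ΔS_C = +Q_C/T_C = 3164/337.15 = 9.385 J/K.
ΔS_univ = −Q_H/T_H + Q_C/T_C = 6.816 J/K (> 0, since η = 0.47 < η_Carnot = 0.855).

ΔS_univ ≈ 6.816 J/K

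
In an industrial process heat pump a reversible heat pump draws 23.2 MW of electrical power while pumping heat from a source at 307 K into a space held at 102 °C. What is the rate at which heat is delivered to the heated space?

Q̇_H ≈ 128 MW

T_H = 102 °C → 102 + 273.15 = 375.15 K.
Reversible heating COP: COP_HP = T_H/(T_H − T_C) = 375.15/68.15 = 5.5048.
Q_H = COP_HP · W = 5.5048 × 23.2 = 128 MW.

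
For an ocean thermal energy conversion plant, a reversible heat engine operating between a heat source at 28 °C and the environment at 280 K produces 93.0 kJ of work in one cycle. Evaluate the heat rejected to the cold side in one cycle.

Q_C ≈ 1230 kJ

T_H = 28 °C → 28 + 273.15 = 301.15 K.
For a reversible engine, η = 1 − T_C/T_H = 1 − 280.00/301.15 = 0.0702.
Since Q_C/Q_H = T_C/T_H and Q_H = W/η, Q_C = W·T_C/(T_H − T_C) = 93.0 × 280.00/21.15 = 1230 kJ.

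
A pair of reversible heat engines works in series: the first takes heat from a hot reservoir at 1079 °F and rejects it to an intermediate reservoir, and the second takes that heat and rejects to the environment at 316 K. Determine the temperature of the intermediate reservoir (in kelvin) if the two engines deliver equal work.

T_m ≈ 585.4 K

T_H = 1079 °F → (1079 − 32) × 5/9 = 581.67 °C = 854.82 K.
For reversible stages Q_m = Q_H·(T_m/T_H). Setting W₁ = Q_H(1 − T_m/T_H) equal to W₂ = Q_m(1 − T_C/T_m) = Q_H·(T_m − T_C)/T_H gives T_H − T_m = T_m − T_C, so T_m = (T_H + T_C)/2 = (854.82 + 316.00)/2 = 585.4 K.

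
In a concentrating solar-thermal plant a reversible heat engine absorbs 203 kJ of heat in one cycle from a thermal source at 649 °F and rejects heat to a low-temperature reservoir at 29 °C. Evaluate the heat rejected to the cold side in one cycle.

Q_C ≈ 99.6 kJ

T_H = 649 °F → (649 − 32) × 5/9 = 342.78 °C = 615.93 K.
T_C = 29 °C → 29 + 273.15 = 302.15 K.
Carnot efficiency: η = 1 − T_C/T_H = 1 − 302.15/615.93 = 0.5094.
For a reversible cycle Q_C/Q_H = T_C/T_H, so Q_C = 203 × 302.15/615.93 = 99.6 kJ.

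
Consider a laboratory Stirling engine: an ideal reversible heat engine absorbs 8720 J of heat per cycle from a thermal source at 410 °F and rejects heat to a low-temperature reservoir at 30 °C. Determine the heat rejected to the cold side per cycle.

Q_C ≈ 5470 J

T_H = 410 °F → (410 − 32) × 5/9 = 210.00 °C = 483.15 K.
T_C = 30 °C → 30 + 273.15 = 303.15 K.
Since the cycle is reversible, η = 1 − T_C/T_H = 1 − 303.15/483.15 = 0.3726.
For a reversible cycle Q_C/Q_H = T_C/T_H, so Q_C = 8720 × 303.15/483.15 = 5470 J.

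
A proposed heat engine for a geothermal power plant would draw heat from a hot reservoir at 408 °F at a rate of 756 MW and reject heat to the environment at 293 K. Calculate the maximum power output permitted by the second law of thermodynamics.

T_H = 408 °F → (408 − 32) × 5/9 = 208.89 °C = 482.04 K.
The upper bound on efficiency is η_max = 1 − T_C/T_H = 1 − 293.00/482.04 = 0.3922.
W_max = η_max · Q_H = 0.3922 × 756 = 296 MW.

Ẇ_max ≈ 296 MW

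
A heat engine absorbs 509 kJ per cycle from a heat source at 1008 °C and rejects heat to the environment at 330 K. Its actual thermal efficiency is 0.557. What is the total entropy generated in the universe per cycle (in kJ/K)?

T_H = 1008 °C → 1008 + 273.15 = 1281.15 K.
W = η·Q_H = 0.557 × 509 = 283.5 kJ, so Q_C = Q_H − W = 225.5 kJ.
The hot reservoir loses entropy Q_H/T_H = 509/1281.15 = 0.3973 kJ/K; the cold reservoir gains Q_C/T_C = 225.5/330.00 = 0.6833 kJ/K.
ΔS_univ = −Q_H/T_H + Q_C/T_C = 0.2860 kJ/K (> 0, since η = 0.557 < η_Carnot = 0.742).

ΔS_univ ≈ 0.2860 kJ/K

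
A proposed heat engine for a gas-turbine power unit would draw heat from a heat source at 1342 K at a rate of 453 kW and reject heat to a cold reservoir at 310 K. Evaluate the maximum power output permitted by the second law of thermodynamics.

Ẇ_max ≈ 348 kW

The second-law ceiling is the Carnot efficiency, η_max = 1 − T_C/T_H = 1 − 310.00/1342.00 = 0.7690.
W_max = η_max · Q_H = 0.7690 × 453 = 348 kW.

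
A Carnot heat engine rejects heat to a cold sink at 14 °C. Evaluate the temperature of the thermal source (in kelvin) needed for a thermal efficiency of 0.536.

T_C = 14 °C → 14 + 273.15 = 287.15 K.
From η = 1 − T_C/T_H, solving for T_H gives T_H = T_C/(1 − η) = 287.15/(1 − 0.536) = 619 K.

T_H ≈ 619 K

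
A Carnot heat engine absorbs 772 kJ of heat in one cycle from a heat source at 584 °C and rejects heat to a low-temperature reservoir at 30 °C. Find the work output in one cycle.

W ≈ 499 kJ

T_H = 584 °C → 584 + 273.15 = 857.15 K.
T_C = 30 °C → 30 + 273.15 = 303.15 K.
η_rev = 1 − T_C/T_H = 1 − 303.15/857.15 = 0.6463.
W = η·Q_H = 0.6463 × 772 = 499 kJ.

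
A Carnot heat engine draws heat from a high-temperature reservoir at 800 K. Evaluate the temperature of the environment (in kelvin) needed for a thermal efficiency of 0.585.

T_C ≈ 332 K

From η = 1 − T_C/T_H, T_C = T_H·(1 − η) = 800.00 × (1 − 0.585) = 332 K.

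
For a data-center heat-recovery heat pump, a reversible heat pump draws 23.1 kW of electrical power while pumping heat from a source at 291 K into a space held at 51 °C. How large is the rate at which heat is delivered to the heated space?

T_H = 51 °C → 51 + 273.15 = 324.15 K.
COP_HP = T_H/(T_H − T_C) = 324.15/33.15 = 9.7783.
Q_H = COP_HP · W = 9.7783 × 23.1 = 226 kW.

Q̇_H ≈ 226 kW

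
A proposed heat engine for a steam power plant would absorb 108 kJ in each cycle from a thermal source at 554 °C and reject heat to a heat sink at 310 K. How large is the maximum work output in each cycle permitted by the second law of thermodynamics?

T_H = 554 °C → 554 + 273.15 = 827.15 K.
The upper bound on efficiency is η_max = 1 − T_C/T_H = 1 − 310.00/827.15 = 0.6252.
W_max = η_max · Q_H = 0.6252 × 108 = 67.5 kJ.

W_max ≈ 67.5 kJ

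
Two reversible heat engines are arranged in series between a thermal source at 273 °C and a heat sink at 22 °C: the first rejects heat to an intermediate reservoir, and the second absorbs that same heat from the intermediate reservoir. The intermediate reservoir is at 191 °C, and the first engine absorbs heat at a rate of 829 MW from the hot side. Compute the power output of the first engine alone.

T_H = 273 °C → 273 + 273.15 = 546.15 K.
T_C = 22 °C → 22 + 273.15 = 295.15 K.
T_m = 191 °C → 191 + 273.15 = 464.15 K.
First-stage efficiency η₁ = 1 − T_m/T_H = 1 − 464.15/546.15 = 0.1501.
W₁ = η₁·Q_H = 0.1501 × 829 = 124 MW.

Ẇ₁ ≈ 124 MW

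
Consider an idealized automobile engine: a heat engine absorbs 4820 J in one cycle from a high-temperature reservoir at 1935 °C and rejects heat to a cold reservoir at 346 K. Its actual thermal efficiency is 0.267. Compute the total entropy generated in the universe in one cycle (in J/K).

T_H = 1935 °C → 1935 + 273.15 = 2208.15 K.
W = η·Q_H = 0.267 × 4820 = 1287 J, so Q_C = Q_H − W = 3533 J.
The hot reservoir loses entropy Q_H/T_H = 4820/2208.15 = 2.183 J/K; the cold reservoir gains Q_C/T_C = 3533/346.00 = 10.21 J/K.
ΔS_univ = −Q_H/T_H + Q_C/T_C = 8.03 J/K (> 0, since η = 0.267 < η_Carnot = 0.843).

ΔS_univ ≈ 8.03 J/K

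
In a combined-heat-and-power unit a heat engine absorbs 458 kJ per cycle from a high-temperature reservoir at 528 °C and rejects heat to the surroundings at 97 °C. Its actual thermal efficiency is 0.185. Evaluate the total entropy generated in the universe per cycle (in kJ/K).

T_H = 528 °C → 528 + 273.15 = 801.15 K.
T_C = 97 °C → 97 + 273.15 = 370.15 K.
W = η·Q_H = 0.185 × 458 = 84.73 kJ, so Q_C = Q_H − W = 373.3 kJ.
The hot reservoir loses entropy Q_H/T_H = 458/801.15 = 0.5717 kJ/K; the cold reservoir gains Q_C/T_C = 373.3/370.15 = 1.008 kJ/K.
ΔS_univ = −Q_H/T_H + Q_C/T_C = 0.437 kJ/K (> 0, since η = 0.185 < η_Carnot = 0.538).

ΔS_univ ≈ 0.437 kJ/K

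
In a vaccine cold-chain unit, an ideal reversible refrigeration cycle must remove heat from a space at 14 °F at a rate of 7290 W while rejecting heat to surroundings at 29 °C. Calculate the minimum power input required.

Ẇ_in ≈ 1080 W

T_H = 29 °C → 29 + 273.15 = 302.15 K.
T_C = 14 °F → (14 − 32) × 5/9 = -10.00 °C = 263.15 K.
The reversible coefficient of performance is COP_R = T_C/(T_H − T_C) = 263.15/39.00 = 6.7474.
W = Q_C/COP_R = 7290/6.7474 = 1080 W.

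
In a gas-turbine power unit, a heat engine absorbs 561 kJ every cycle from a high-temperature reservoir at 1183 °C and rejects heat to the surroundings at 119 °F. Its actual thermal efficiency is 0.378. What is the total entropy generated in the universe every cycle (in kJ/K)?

T_H = 1183 °C → 1183 + 273.15 = 1456.15 K.
T_C = 119 °F → (119 − 32) × 5/9 = 48.33 °C = 321.48 K.
W = η·Q_H = 0.378 × 561 = 212.1 kJ, so Q_C = Q_H − W = 348.9 kJ.
The hot reservoir loses entropy Q_H/T_H = 561/1456.15 = 0.3853 kJ/K; the cold reservoir gains Q_C/T_C = 348.9/321.48 = 1.085 kJ/K.
ΔS_univ = −Q_H/T_H + Q_C/T_C = 0.7001 kJ/K (> 0, since η = 0.378 < η_Carnot = 0.779).

ΔS_univ ≈ 0.7001 kJ/K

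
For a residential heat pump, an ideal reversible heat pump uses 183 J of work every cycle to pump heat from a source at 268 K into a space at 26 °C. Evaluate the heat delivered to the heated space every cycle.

Q_H ≈ 1757 J

T_H = 26 °C → 26 + 273.15 = 299.15 K.
The Carnot heat-pump COP is COP_HP = T_H/(T_H − T_C) = 299.15/31.15 = 9.6035.
Q_H = COP_HP · W = 9.6035 × 183 = 1757 J.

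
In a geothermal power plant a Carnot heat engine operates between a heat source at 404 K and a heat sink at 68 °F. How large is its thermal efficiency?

T_C = 68 °F → (68 − 32) × 5/9 = 20.00 °C = 293.15 K.
For a reversible engine, η = 1 − T_C/T_H = 1 − 293.15/404.00 = 0.274.

η ≈ 0.274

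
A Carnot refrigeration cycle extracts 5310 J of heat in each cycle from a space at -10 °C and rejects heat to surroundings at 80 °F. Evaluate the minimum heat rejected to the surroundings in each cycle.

Q_H ≈ 6050 J

T_H = 80 °F → (80 − 32) × 5/9 = 26.67 °C = 299.82 K.
T_C = -10 °C → -10 + 273.15 = 263.15 K.
For a reversible cycle Q_H/Q_C = T_H/T_C, so Q_H = Q_C·T_H/T_C = 5310 × 299.82/263.15 = 6050 J.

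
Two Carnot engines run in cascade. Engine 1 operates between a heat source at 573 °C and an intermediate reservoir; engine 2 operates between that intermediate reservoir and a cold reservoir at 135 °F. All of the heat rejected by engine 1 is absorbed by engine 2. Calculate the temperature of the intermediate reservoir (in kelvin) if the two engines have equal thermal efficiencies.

T_H = 573 °C → 573 + 273.15 = 846.15 K.
T_C = 135 °F → (135 − 32) × 5/9 = 57.22 °C = 330.37 K.
Equal efficiencies require 1 − T_m/T_H = 1 − T_C/T_m, i.e. T_m/T_H = T_C/T_m, so T_m = √(T_H·T_C) = √(846.15 × 330.37) = 529 K.

T_m ≈ 529 K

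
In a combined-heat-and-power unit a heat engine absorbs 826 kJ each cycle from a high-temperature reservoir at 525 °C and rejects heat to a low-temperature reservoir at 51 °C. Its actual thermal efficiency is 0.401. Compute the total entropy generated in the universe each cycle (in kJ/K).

T_H = 525 °C → 525 + 273.15 = 798.15 K.
T_C = 51 °C → 51 + 273.15 = 324.15 K.
W = η·Q_H = 0.401 × 826 = 331.2 kJ, so Q_C = Q_H − W = 494.8 kJ.
Reservoir entropy changes: ΔS_H = −Q_H/T_H = −826/798.15 = -1.035 kJ/K and ΔS_C = +Q_C/T_C = 494.8/324.15 = 1.526 kJ/K.
ΔS_univ = −Q_H/T_H + Q_C/T_C = 0.491 kJ/K (> 0, since η = 0.401 < η_Carnot = 0.594).

ΔS_univ ≈ 0.491 kJ/K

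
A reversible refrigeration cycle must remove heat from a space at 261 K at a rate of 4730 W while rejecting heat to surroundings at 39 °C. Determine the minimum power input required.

Ẇ_in ≈ 927.0 W

T_H = 39 °C → 39 + 273.15 = 312.15 K.
COP_R = T_C/(T_H − T_C) = 261.00/51.15 = 5.1026.
W = Q_C/COP_R = 4730/5.1026 = 927.0 W.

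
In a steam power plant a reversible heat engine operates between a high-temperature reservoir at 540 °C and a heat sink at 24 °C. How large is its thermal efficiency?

η ≈ 0.635

T_H = 540 °C → 540 + 273.15 = 813.15 K.
T_C = 24 °C → 24 + 273.15 = 297.15 K.
Since the cycle is reversible, η = 1 − T_C/T_H = 1 − 297.15/813.15 = 0.635.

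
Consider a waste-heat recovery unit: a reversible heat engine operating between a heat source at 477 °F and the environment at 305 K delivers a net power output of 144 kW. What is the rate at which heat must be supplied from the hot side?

T_H = 477 °F → (477 − 32) × 5/9 = 247.22 °C = 520.37 K.
Since the cycle is reversible, η = 1 − T_C/T_H = 1 − 305.00/520.37 = 0.4139.
Q_H = W/η = 144/0.4139 = 347.9 kW.

Q̇_H ≈ 347.9 kW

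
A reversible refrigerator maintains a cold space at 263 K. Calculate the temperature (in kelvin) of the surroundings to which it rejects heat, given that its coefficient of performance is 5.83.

T_H ≈ 308.1 K

COP_R = T_C/(T_H − T_C) ⇒ T_H = T_C·(1 + 1/COP_R) = 263.00 × (1 + 1/5.83) = 308.1 K.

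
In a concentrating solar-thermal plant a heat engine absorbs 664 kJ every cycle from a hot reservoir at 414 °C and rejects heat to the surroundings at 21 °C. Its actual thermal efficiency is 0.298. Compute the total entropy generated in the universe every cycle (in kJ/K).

T_H = 414 °C → 414 + 273.15 = 687.15 K.
T_C = 21 °C → 21 + 273.15 = 294.15 K.
W = η·Q_H = 0.298 × 664 = 197.9 kJ, so Q_C = Q_H − W = 466.1 kJ.
Reservoir entropy changes: ΔS_H = −Q_H/T_H = −664/687.15 = -0.9663 kJ/K and ΔS_C = +Q_C/T_C = 466.1/294.15 = 1.585 kJ/K.
ΔS_univ = −Q_H/T_H + Q_C/T_C = 0.618 kJ/K (> 0, since η = 0.298 < η_Carnot = 0.572).

ΔS_univ ≈ 0.618 kJ/K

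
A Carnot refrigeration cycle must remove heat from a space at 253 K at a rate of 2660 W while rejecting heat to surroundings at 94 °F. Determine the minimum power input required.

Ẇ_in ≈ 574 W

T_H = 94 °F → (94 − 32) × 5/9 = 34.44 °C = 307.59 K.
Carnot COP: COP_R = T_C/(T_H − T_C) = 253.00/54.59 = 4.6342.
W = Q_C/COP_R = 2660/4.6342 = 574 W.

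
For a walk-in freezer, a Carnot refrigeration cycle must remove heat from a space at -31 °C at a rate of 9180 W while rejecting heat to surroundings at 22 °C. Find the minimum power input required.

T_H = 22 °C → 22 + 273.15 = 295.15 K.
T_C = -31 °C → -31 + 273.15 = 242.15 K.
For a reversible refrigerator, COP_R = T_C/(T_H − T_C) = 242.15/53.00 = 4.5689.
W = Q_C/COP_R = 9180/4.5689 = 2009 W.

Ẇ_in ≈ 2009 W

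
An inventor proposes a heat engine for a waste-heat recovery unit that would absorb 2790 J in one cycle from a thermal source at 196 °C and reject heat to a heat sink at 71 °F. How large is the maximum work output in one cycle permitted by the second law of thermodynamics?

T_H = 196 °C → 196 + 273.15 = 469.15 K.
T_C = 71 °F → (71 − 32) × 5/9 = 21.67 °C = 294.82 K.
By the Carnot theorem, η_max = 1 − T_C/T_H = 1 − 294.82/469.15 = 0.3716.
W_max = η_max · Q_H = 0.3716 × 2790 = 1040 J.

W_max ≈ 1040 J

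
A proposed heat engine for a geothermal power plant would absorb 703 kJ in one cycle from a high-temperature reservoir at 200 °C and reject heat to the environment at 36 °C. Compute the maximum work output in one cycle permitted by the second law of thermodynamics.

T_H = 200 °C → 200 + 273.15 = 473.15 K.
T_C = 36 °C → 36 + 273.15 = 309.15 K.
No engine can exceed the Carnot limit: η_max = 1 − T_C/T_H = 1 − 309.15/473.15 = 0.3466.
W_max = η_max · Q_H = 0.3466 × 703 = 244 kJ.

W_max ≈ 244 kJ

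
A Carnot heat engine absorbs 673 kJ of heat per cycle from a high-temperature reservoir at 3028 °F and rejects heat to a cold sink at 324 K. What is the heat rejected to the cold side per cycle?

T_H = 3028 °F → (3028 − 32) × 5/9 = 1664.44 °C = 1937.59 K.
Carnot efficiency: η = 1 − T_C/T_H = 1 − 324.00/1937.59 = 0.8328.
For a reversible cycle Q_C/Q_H = T_C/T_H, so Q_C = 673 × 324.00/1937.59 = 113 kJ.

Q_C ≈ 113 kJ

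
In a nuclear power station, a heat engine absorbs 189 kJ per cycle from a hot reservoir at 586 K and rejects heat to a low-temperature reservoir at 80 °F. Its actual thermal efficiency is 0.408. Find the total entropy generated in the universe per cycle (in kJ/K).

ΔS_univ ≈ 0.0507 kJ/K

T_C = 80 °F → (80 − 32) × 5/9 = 26.67 °C = 299.82 K.
W = η·Q_H = 0.408 × 189 = 77.11 kJ, so Q_C = Q_H − W = 111.9 kJ.
Reservoir entropy changes: ΔS_H = −Q_H/T_H = −189/586.00 = -0.3225 kJ/K and ΔS_C = +Q_C/T_C = 111.9/299.82 = 0.3732 kJ/K.
ΔS_univ = −Q_H/T_H + Q_C/T_C = 0.0507 kJ/K (> 0, since η = 0.408 < η_Carnot = 0.488).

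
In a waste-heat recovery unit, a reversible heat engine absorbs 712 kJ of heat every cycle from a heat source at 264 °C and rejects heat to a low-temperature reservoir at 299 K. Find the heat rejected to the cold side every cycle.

T_H = 264 °C → 264 + 273.15 = 537.15 K.
For a reversible engine, η = 1 − T_C/T_H = 1 − 299.00/537.15 = 0.4434.
For a reversible cycle Q_C/Q_H = T_C/T_H, so Q_C = 712 × 299.00/537.15 = 396 kJ.

Q_C ≈ 396 kJ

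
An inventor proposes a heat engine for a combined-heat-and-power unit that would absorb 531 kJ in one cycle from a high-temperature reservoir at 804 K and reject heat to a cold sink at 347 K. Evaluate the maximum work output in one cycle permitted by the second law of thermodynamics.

W_max ≈ 301.8 kJ

No engine can exceed the Carnot limit: η_max = 1 − T_C/T_H = 1 − 347.00/804.00 = 0.5684.
W_max = η_max · Q_H = 0.5684 × 531 = 301.8 kJ.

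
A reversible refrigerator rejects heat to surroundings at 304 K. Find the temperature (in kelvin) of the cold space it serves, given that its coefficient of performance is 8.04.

T_C ≈ 270 K

COP_R = T_C/(T_H − T_C) ⇒ T_C = T_H·COP_R/(1 + COP_R) = 304.00 × 8.04/(1 + 8.04) = 270 K.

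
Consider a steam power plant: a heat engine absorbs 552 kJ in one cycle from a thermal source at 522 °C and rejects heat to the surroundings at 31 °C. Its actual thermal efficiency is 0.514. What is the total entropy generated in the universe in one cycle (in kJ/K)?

T_H = 522 °C → 522 + 273.15 = 795.15 K.
T_C = 31 °C → 31 + 273.15 = 304.15 K.
W = η·Q_H = 0.514 × 552 = 283.7 kJ, so Q_C = Q_H − W = 268.3 kJ.
The hot reservoir loses entropy Q_H/T_H = 552/795.15 = 0.6942 kJ/K; the cold reservoir gains Q_C/T_C = 268.3/304.15 = 0.8820 kJ/K.
ΔS_univ = −Q_H/T_H + Q_C/T_C = 0.188 kJ/K (> 0, since η = 0.514 < η_Carnot = 0.617).

ΔS_univ ≈ 0.188 kJ/K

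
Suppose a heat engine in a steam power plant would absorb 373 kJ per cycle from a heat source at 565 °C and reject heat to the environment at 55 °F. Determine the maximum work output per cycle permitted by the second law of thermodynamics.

T_H = 565 °C → 565 + 273.15 = 838.15 K.
T_C = 55 °F → (55 − 32) × 5/9 = 12.78 °C = 285.93 K.
The second-law ceiling is the Carnot efficiency, η_max = 1 − T_C/T_H = 1 − 285.93/838.15 = 0.6589.
W_max = η_max · Q_H = 0.6589 × 373 = 246 kJ.

W_max ≈ 246 kJ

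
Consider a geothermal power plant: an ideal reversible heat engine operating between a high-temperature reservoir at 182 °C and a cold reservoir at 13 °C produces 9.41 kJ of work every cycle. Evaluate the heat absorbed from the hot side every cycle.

Q_H ≈ 25.3 kJ

T_H = 182 °C → 182 + 273.15 = 455.15 K.
T_C = 13 °C → 13 + 273.15 = 286.15 K.
η_rev = 1 − T_C/T_H = 1 − 286.15/455.15 = 0.3713.
Q_H = W/η = 9.41/0.3713 = 25.3 kJ.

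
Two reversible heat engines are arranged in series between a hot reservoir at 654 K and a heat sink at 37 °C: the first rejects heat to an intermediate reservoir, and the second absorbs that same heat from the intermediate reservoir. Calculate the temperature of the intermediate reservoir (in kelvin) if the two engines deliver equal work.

T_C = 37 °C → 37 + 273.15 = 310.15 K.
For reversible stages Q_m = Q_H·(T_m/T_H). Setting W₁ = Q_H(1 − T_m/T_H) equal to W₂ = Q_m(1 − T_C/T_m) = Q_H·(T_m − T_C)/T_H gives T_H − T_m = T_m − T_C, so T_m = (T_H + T_C)/2 = (654.00 + 310.15)/2 = 482.1 K.

T_m ≈ 482.1 K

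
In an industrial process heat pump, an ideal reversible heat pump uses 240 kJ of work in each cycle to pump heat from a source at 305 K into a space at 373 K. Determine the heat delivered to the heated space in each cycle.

The Carnot heat-pump COP is COP_HP = T_H/(T_H − T_C) = 373.00/68.00 = 5.4853.
Q_H = COP_HP · W = 5.4853 × 240 = 1320 kJ.

Q_H ≈ 1320 kJ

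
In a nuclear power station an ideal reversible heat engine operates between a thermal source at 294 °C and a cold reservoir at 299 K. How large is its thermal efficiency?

η ≈ 0.473

T_H = 294 °C → 294 + 273.15 = 567.15 K.
Carnot efficiency: η = 1 − T_C/T_H = 1 − 299.00/567.15 = 0.473.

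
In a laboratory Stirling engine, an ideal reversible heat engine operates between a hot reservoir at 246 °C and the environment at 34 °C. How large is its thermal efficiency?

T_H = 246 °C → 246 + 273.15 = 519.15 K.
T_C = 34 °C → 34 + 273.15 = 307.15 K.
η_rev = 1 − T_C/T_H = 1 − 307.15/519.15 = 0.408.

η ≈ 0.408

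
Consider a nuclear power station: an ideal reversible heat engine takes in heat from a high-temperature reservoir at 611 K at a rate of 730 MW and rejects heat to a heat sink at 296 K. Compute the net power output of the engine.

Since the cycle is reversible, η = 1 − T_C/T_H = 1 − 296.00/611.00 = 0.5155.
W = η·Q_H = 0.5155 × 730 = 376 MW.

Ẇ ≈ 376 MW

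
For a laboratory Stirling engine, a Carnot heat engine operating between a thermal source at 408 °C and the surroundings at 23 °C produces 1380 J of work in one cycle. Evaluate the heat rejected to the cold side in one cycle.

Q_C ≈ 1060 J

T_H = 408 °C → 408 + 273.15 = 681.15 K.
T_C = 23 °C → 23 + 273.15 = 296.15 K.
Since the cycle is reversible, η = 1 − T_C/T_H = 1 − 296.15/681.15 = 0.5652.
Since Q_C/Q_H = T_C/T_H and Q_H = W/η, Q_C = W·T_C/(T_H − T_C) = 1380 × 296.15/385.00 = 1060 J.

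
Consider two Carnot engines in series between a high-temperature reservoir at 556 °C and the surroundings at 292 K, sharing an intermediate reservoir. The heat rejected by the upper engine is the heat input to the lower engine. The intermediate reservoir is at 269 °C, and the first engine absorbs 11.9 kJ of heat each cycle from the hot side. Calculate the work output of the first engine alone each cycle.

T_H = 556 °C → 556 + 273.15 = 829.15 K.
T_m = 269 °C → 269 + 273.15 = 542.15 K.
First-stage efficiency η₁ = 1 − T_m/T_H = 1 − 542.15/829.15 = 0.3461.
W₁ = η₁·Q_H = 0.3461 × 11.9 = 4.12 kJ.

W₁ ≈ 4.12 kJ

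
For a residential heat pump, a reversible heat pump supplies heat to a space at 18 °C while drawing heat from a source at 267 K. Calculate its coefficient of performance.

T_H = 18 °C → 18 + 273.15 = 291.15 K.
Reversible heating COP: COP_HP = T_H/(T_H − T_C) = 291.15/(291.15 − 267.00) = 12.1.

COP_HP ≈ 12.1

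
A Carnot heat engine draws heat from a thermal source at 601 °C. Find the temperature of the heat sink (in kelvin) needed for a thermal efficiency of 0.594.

T_C ≈ 354.9 K

T_H = 601 °C → 601 + 273.15 = 874.15 K.
From η = 1 − T_C/T_H, T_C = T_H·(1 − η) = 874.15 × (1 − 0.594) = 354.9 K.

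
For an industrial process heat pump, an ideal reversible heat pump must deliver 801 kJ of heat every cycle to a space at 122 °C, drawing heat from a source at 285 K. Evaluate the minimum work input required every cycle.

W_in ≈ 223 kJ

T_H = 122 °C → 122 + 273.15 = 395.15 K.
The Carnot heat-pump COP is COP_HP = T_H/(T_H − T_C) = 395.15/110.15 = 3.5874.
W = Q_H/COP_HP = 801/3.5874 = 223 kJ.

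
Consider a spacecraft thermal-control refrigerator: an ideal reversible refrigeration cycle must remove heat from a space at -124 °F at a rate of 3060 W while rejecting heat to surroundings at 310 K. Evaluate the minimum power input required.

T_C = -124 °F → (-124 − 32) × 5/9 = -86.67 °C = 186.48 K.
COP_R = T_C/(T_H − T_C) = 186.48/123.52 = 1.5098.
W = Q_C/COP_R = 3060/1.5098 = 2030 W.

Ẇ_in ≈ 2030 W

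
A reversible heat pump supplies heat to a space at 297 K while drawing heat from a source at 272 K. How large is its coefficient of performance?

COP_HP ≈ 11.9

Reversible heating COP: COP_HP = T_H/(T_H − T_C) = 297.00/(297.00 − 272.00) = 11.9.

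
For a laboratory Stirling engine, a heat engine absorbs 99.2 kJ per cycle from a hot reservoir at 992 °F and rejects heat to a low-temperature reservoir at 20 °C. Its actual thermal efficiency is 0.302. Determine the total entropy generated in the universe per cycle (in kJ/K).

T_H = 992 °F → (992 − 32) × 5/9 = 533.33 °C = 806.48 K.
T_C = 20 °C → 20 + 273.15 = 293.15 K.
W = η·Q_H = 0.302 × 99.2 = 29.96 kJ, so Q_C = Q_H − W = 69.24 kJ.
Entropy balance on the reservoirs: −Q_H/T_H = -0.1230 kJ/K, +Q_C/T_C = 0.2362 kJ/K.
ΔS_univ = −Q_H/T_H + Q_C/T_C = 0.1132 kJ/K (> 0, since η = 0.302 < η_Carnot = 0.637).

ΔS_univ ≈ 0.1132 kJ/K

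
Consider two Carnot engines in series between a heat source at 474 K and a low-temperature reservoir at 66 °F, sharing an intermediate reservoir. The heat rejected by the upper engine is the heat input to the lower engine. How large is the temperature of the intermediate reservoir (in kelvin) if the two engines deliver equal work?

T_m ≈ 383 K

T_C = 66 °F → (66 − 32) × 5/9 = 18.89 °C = 292.04 K.
For reversible stages Q_m = Q_H·(T_m/T_H). Setting W₁ = Q_H(1 − T_m/T_H) equal to W₂ = Q_m(1 − T_C/T_m) = Q_H·(T_m − T_C)/T_H gives T_H − T_m = T_m − T_C, so T_m = (T_H + T_C)/2 = (474.00 + 292.04)/2 = 383 K.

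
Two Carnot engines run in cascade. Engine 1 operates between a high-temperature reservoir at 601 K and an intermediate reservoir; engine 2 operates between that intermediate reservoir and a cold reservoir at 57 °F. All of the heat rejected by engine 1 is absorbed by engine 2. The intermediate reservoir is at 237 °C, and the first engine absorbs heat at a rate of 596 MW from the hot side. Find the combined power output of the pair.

T_C = 57 °F → (57 − 32) × 5/9 = 13.89 °C = 287.04 K.
Two reversible stages in series are equivalent to a single Carnot engine between T_H and T_C, so η_total = 1 − T_C/T_H = 1 − 287.04/601.00 = 0.5224.
W_total = η_total · Q_H = 0.5224 × 596 = 311 MW.

Ẇ_total ≈ 311 MW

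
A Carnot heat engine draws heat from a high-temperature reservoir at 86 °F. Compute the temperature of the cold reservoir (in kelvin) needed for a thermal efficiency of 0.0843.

T_H = 86 °F → (86 − 32) × 5/9 = 30.00 °C = 303.15 K.
From η = 1 − T_C/T_H, T_C = T_H·(1 − η) = 303.15 × (1 − 0.0843) = 277.6 K.

T_C ≈ 277.6 K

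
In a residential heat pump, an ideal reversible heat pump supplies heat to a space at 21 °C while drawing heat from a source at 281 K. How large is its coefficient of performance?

T_H = 21 °C → 21 + 273.15 = 294.15 K.
The Carnot heat-pump COP is COP_HP = T_H/(T_H − T_C) = 294.15/(294.15 − 281.00) = 22.4.

COP_HP ≈ 22.4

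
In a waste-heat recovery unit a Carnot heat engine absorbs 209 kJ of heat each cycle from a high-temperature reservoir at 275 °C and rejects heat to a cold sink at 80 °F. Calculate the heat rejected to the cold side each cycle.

Q_C ≈ 114 kJ

T_H = 275 °C → 275 + 273.15 = 548.15 K.
T_C = 80 °F → (80 − 32) × 5/9 = 26.67 °C = 299.82 K.
The Carnot efficiency is η = 1 − T_C/T_H = 1 − 299.82/548.15 = 0.4530.
For a reversible cycle Q_C/Q_H = T_C/T_H, so Q_C = 209 × 299.82/548.15 = 114 kJ.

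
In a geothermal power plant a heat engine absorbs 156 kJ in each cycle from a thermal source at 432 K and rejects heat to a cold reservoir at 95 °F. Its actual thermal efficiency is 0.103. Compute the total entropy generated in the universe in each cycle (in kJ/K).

ΔS_univ ≈ 0.0930 kJ/K

T_C = 95 °F → (95 − 32) × 5/9 = 35.00 °C = 308.15 K.
W = η·Q_H = 0.103 × 156 = 16.07 kJ, so Q_C = Q_H − W = 139.9 kJ.
The hot reservoir loses entropy Q_H/T_H = 156/432.00 = 0.3611 kJ/K; the cold reservoir gains Q_C/T_C = 139.9/308.15 = 0.4541 kJ/K.
ΔS_univ = −Q_H/T_H + Q_C/T_C = 0.0930 kJ/K (> 0, since η = 0.103 < η_Carnot = 0.287).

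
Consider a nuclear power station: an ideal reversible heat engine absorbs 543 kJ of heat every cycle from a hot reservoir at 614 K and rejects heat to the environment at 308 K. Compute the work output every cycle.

Carnot efficiency: η = 1 − T_C/T_H = 1 − 308.00/614.00 = 0.4984.
W = η·Q_H = 0.4984 × 543 = 270.6 kJ.

W ≈ 270.6 kJ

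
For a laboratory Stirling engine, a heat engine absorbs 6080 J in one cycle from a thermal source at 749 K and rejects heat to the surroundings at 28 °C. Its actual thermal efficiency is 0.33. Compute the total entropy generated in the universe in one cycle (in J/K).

ΔS_univ ≈ 5.41 J/K

T_C = 28 °C → 28 + 273.15 = 301.15 K.
W = η·Q_H = 0.33 × 6080 = 2006 J, so Q_C = Q_H − W = 4074 J.
The hot reservoir loses entropy Q_H/T_H = 6080/749.00 = 8.117 J/K; the cold reservoir gains Q_C/T_C = 4074/301.15 = 13.53 J/K.
ΔS_univ = −Q_H/T_H + Q_C/T_C = 5.41 J/K (> 0, since η = 0.33 < η_Carnot = 0.598).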